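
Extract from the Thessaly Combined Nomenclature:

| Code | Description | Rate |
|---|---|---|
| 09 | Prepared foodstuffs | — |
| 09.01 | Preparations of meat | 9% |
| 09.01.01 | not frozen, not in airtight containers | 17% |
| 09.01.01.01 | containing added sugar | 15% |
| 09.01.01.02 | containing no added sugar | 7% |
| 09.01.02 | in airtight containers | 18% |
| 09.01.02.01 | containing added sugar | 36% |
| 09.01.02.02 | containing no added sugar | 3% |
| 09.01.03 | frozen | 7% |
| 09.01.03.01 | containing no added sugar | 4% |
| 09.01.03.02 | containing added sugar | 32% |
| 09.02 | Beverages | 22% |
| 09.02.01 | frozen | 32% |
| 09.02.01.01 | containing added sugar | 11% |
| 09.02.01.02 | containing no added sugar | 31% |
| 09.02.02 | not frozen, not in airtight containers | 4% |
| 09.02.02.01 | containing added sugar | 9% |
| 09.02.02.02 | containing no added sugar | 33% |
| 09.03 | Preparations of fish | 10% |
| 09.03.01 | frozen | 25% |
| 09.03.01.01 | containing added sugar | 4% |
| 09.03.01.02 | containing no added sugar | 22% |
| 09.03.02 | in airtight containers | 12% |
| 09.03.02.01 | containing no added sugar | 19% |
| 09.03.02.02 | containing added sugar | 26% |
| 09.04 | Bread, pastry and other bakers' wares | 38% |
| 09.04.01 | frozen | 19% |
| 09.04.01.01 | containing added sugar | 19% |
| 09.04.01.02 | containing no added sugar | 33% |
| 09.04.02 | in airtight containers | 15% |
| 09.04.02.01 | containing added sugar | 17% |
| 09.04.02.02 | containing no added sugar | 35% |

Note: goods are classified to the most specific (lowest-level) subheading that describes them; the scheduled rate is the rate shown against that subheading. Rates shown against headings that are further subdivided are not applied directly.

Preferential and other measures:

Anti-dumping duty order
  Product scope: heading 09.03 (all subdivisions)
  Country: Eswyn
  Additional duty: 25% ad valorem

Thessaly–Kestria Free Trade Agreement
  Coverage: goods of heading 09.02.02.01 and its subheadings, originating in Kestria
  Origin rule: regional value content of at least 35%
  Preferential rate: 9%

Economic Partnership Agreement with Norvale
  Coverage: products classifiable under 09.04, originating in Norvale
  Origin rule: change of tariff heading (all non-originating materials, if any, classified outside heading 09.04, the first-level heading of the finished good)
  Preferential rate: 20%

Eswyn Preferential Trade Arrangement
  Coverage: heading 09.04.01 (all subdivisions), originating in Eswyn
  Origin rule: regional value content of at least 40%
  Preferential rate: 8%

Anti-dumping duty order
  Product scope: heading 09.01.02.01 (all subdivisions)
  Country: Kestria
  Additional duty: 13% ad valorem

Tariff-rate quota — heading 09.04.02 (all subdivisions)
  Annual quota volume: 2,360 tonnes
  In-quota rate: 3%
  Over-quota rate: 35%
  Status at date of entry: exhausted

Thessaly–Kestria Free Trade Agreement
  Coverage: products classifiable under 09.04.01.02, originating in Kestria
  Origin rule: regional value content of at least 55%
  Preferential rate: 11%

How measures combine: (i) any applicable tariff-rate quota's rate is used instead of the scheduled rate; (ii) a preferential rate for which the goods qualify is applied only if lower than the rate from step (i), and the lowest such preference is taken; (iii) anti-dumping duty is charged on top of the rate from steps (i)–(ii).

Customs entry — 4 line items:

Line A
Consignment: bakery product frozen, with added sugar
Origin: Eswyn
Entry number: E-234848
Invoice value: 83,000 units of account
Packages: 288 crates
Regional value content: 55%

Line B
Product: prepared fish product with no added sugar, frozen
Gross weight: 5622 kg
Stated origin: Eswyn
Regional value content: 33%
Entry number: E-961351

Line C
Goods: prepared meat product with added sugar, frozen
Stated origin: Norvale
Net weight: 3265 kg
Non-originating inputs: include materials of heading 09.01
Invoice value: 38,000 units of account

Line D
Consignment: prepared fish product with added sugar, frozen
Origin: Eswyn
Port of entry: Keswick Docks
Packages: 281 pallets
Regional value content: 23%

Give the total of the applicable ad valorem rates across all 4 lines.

116%

Line A: bakery product → 09.04; frozen → 09.04.01; with added sugar → 09.04.01.01. Scheduled 19%. Eswyn agreement on 09.04.01: RVC ≥ 40% → 8% available; preferential 8%. → 8%.
Line B: prepared fish product → 09.03; frozen → 09.03.01; with no added sugar → 09.03.01.02. Scheduled 22%. Eswyn agreement on 09.04.01: 09.03.01.02 not covered; anti-dumping (Eswyn, 09.03): +25%; total 22% + 25% = 47%. → 47%.
Line C: prepared meat product → 09.01; frozen → 09.01.03; with added sugar → 09.01.03.02. Scheduled 32%. Norvale agreement on 09.04: 09.01.03.02 not covered. → 32%.
Line D: prepared fish product → 09.03; frozen → 09.03.01; with added sugar → 09.03.01.01. Scheduled 4%. Eswyn agreement on 09.04.01: 09.03.01.01 not covered; anti-dumping (Eswyn, 09.03): +25%; total 4% + 25% = 29%. → 29%.
Sum: 8% + 47% + 32% + 29% = 116%.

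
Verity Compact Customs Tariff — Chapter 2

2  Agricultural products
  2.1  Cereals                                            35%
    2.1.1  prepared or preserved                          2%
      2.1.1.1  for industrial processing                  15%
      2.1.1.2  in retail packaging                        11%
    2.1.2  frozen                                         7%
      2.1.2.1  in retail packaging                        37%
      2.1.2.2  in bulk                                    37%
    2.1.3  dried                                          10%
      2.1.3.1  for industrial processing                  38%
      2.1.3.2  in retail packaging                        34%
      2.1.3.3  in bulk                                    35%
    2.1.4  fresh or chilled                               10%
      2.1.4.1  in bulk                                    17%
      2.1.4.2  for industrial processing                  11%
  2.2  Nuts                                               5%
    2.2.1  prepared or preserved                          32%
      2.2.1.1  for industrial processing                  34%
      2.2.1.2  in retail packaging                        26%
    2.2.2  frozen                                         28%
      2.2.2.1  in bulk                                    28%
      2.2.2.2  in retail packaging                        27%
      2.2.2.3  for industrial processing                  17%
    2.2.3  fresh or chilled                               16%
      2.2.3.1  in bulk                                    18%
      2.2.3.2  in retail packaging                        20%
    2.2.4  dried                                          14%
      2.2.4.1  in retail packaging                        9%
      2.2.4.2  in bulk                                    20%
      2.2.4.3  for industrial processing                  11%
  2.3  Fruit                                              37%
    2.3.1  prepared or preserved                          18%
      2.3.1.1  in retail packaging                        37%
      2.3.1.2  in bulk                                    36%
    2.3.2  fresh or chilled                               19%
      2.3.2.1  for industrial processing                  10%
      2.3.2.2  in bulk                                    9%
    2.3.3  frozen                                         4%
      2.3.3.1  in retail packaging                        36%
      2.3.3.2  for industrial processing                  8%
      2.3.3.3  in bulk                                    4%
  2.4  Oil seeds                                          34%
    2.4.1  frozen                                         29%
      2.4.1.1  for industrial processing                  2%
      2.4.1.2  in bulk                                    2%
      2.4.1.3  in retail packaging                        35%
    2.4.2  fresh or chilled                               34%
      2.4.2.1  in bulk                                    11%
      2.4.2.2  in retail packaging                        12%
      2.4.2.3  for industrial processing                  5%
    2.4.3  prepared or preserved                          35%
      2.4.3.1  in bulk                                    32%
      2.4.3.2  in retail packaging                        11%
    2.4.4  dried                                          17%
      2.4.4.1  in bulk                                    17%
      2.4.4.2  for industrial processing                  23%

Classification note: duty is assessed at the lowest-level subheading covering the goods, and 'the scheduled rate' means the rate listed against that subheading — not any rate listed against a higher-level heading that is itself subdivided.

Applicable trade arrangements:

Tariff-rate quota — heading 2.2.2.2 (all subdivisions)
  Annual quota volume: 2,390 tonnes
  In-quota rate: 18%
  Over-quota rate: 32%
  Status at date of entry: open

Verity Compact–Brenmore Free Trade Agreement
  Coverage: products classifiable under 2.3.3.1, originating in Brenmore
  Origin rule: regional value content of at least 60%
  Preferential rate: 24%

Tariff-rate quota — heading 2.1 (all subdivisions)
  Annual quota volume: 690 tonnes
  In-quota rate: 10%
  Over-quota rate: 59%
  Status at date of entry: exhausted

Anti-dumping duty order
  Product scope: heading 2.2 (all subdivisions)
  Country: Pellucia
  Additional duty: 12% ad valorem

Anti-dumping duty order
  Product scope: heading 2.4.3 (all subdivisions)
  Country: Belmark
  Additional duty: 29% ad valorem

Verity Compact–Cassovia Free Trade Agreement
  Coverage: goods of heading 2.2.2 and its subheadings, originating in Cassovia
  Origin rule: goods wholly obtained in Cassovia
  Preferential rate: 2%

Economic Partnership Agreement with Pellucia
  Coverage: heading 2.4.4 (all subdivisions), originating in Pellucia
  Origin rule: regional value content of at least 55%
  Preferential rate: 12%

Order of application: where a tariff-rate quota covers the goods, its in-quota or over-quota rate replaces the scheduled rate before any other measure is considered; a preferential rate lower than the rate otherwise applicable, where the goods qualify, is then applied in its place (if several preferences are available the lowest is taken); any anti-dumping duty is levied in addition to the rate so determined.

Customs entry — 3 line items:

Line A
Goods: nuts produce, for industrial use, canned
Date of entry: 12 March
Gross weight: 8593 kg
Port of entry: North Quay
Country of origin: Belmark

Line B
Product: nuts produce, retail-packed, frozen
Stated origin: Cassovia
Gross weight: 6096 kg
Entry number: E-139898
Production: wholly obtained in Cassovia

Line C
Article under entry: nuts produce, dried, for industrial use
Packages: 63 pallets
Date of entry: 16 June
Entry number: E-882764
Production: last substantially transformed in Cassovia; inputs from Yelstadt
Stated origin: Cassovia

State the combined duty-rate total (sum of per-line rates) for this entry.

Line A: nuts → 2.2; canned → 2.2.1; for industrial use → 2.2.1.1. Scheduled 34%. No special measure applies. → 34%.
Line B: nuts → 2.2; frozen → 2.2.2; retail-packed → 2.2.2.2. Scheduled 27%. quota on 2.2.2.2 open → in-quota 18%; Cassovia agreement on 2.2.2: wholly obtained → 2% available; preferential 2%. → 2%.
Line C: nuts → 2.2; dried → 2.2.4; for industrial use → 2.2.4.3. Scheduled 11%. Cassovia agreement on 2.2.2: 2.2.4.3 not covered. → 11%.
Sum: 34% + 2% + 11% = 47%.

47%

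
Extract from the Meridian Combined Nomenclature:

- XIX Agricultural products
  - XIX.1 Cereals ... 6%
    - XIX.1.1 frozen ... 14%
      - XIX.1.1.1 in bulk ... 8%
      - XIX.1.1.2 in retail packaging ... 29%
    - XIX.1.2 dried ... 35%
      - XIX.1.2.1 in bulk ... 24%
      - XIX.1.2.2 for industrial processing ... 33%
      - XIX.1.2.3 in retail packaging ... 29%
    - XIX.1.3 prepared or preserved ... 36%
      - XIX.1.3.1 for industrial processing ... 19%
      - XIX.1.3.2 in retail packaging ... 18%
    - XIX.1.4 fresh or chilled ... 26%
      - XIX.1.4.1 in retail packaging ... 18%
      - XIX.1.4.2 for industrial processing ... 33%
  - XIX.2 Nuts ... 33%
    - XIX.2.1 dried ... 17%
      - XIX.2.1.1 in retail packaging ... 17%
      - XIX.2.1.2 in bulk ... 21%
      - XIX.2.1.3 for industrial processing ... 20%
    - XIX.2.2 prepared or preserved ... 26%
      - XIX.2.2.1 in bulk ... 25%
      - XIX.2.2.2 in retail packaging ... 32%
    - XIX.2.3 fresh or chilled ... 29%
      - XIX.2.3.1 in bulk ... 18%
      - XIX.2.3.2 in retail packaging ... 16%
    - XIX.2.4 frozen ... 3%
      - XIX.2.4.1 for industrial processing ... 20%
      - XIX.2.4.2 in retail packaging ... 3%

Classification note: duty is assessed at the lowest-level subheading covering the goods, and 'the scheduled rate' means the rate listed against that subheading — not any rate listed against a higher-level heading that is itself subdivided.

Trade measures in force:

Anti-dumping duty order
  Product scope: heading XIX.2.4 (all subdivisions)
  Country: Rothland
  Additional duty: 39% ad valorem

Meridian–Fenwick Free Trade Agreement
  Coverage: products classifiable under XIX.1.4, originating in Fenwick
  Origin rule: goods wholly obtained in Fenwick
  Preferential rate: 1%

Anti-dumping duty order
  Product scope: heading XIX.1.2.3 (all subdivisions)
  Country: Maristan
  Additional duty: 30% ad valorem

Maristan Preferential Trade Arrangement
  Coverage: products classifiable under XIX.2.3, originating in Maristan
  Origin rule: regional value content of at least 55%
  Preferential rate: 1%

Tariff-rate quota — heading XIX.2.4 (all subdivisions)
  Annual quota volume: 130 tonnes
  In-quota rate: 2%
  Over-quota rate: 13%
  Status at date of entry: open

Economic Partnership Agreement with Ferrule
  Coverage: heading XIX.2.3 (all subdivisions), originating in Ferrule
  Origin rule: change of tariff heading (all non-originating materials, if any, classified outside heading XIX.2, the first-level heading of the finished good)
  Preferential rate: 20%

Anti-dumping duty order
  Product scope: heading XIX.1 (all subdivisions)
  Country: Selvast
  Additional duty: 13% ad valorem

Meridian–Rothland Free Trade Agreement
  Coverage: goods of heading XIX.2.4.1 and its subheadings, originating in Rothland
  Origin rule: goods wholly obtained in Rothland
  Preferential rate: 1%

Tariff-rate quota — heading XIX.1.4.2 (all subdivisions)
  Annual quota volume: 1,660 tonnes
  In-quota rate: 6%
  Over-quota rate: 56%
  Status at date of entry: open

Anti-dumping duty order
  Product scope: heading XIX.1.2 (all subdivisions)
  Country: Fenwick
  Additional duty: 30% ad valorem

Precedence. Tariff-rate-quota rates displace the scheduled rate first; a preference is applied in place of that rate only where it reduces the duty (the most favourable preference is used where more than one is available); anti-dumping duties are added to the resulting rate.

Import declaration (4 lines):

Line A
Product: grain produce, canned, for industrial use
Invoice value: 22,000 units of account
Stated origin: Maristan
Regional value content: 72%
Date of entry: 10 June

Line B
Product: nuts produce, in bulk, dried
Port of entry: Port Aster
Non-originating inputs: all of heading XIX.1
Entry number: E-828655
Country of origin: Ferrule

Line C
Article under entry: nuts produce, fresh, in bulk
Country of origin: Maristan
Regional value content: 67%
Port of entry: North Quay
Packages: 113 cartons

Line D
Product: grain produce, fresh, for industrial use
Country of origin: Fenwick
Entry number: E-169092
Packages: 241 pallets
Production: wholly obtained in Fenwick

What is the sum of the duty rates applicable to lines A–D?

42%

Line A: grain → XIX.1; canned → XIX.1.3; for industrial use → XIX.1.3.1. Scheduled 19%. Maristan agreement on XIX.2.3: XIX.1.3.1 not covered. → 19%.
Line B: nuts → XIX.2; dried → XIX.2.1; in bulk → XIX.2.1.2. Scheduled 21%. Ferrule agreement on XIX.2.3: XIX.2.1.2 not covered. → 21%.
Line C: nuts → XIX.2; fresh → XIX.2.3; in bulk → XIX.2.3.1. Scheduled 18%. Maristan agreement on XIX.2.3: RVC ≥ 55% → 1% available; preferential 1%. → 1%.
Line D: grain → XIX.1; fresh → XIX.1.4; for industrial use → XIX.1.4.2. Scheduled 33%. quota on XIX.1.4.2 open → in-quota 6%; Fenwick agreement on XIX.1.4: wholly obtained → 1% available; preferential 1%. → 1%.
Sum: 19% + 21% + 1% + 1% = 42%.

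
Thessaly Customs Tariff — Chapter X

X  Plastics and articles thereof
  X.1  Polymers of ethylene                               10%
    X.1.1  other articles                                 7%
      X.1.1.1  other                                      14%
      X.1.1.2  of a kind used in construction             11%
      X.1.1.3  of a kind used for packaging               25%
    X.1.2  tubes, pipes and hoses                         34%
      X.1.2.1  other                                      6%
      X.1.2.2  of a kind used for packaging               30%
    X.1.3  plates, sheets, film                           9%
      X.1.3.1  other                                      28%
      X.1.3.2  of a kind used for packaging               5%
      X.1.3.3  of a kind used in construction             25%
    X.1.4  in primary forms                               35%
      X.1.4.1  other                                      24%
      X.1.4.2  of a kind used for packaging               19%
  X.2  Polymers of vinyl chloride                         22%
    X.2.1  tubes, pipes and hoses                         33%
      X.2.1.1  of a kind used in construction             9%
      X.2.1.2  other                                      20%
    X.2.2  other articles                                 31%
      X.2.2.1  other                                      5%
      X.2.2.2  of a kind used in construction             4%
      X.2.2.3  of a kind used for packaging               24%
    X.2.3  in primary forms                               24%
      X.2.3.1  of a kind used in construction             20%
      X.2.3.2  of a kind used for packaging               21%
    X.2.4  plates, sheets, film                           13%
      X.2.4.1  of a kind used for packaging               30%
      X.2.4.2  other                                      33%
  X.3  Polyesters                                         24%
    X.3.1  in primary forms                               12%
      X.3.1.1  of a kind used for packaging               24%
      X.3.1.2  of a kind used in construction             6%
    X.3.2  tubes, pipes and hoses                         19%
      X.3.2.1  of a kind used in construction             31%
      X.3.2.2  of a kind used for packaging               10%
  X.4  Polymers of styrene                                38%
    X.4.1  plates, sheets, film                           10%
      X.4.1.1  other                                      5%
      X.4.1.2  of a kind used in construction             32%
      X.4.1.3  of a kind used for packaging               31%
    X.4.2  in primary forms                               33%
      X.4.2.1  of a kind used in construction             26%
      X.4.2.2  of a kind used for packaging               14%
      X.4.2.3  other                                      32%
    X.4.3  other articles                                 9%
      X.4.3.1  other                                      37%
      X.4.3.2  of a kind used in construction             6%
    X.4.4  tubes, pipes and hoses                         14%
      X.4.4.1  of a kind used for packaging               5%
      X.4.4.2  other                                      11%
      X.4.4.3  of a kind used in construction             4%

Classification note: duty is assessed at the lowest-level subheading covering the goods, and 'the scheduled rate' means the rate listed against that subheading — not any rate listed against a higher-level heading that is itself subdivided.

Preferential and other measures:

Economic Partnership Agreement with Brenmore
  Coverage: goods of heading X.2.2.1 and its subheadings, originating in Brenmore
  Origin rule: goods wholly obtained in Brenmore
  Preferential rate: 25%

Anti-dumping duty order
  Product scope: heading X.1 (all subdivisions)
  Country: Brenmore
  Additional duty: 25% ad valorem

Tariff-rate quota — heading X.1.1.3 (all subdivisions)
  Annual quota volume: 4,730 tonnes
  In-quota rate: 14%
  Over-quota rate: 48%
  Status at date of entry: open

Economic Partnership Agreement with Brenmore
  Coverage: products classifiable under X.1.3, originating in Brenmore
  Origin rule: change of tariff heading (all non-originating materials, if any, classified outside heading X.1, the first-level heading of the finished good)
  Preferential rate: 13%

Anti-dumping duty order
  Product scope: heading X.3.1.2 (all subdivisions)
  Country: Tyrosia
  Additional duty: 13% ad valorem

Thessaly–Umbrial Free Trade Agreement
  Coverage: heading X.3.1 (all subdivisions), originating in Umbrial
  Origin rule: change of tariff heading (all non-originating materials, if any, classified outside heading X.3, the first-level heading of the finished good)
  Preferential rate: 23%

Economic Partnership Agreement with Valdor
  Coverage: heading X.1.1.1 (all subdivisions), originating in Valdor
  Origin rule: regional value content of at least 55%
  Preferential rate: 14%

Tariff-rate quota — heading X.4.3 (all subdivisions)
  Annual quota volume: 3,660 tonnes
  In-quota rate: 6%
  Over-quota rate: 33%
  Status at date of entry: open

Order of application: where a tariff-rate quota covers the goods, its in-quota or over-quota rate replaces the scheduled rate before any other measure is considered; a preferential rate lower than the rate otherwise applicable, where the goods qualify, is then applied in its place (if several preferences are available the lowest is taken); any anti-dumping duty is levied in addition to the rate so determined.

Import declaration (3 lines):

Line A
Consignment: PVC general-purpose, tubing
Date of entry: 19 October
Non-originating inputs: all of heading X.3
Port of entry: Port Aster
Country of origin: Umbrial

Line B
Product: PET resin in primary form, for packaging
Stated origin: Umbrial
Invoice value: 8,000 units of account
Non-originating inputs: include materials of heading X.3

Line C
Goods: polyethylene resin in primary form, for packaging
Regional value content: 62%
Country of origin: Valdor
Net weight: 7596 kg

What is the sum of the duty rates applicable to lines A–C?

63%

Line A: PVC → X.2; tubing → X.2.1; general-purpose → X.2.1.2. Scheduled 20%. Umbrial agreement on X.3.1: X.2.1.2 not covered. → 20%.
Line B: PET → X.3; resin in primary form → X.3.1; for packaging → X.3.1.1. Scheduled 24%. Umbrial agreement on X.3.1: CTH not met. → 24%.
Line C: polyethylene → X.1; resin in primary form → X.1.4; for packaging → X.1.4.2. Scheduled 19%. Valdor agreement on X.1.1.1: X.1.4.2 not covered. → 19%.
Sum: 20% + 24% + 19% = 63%.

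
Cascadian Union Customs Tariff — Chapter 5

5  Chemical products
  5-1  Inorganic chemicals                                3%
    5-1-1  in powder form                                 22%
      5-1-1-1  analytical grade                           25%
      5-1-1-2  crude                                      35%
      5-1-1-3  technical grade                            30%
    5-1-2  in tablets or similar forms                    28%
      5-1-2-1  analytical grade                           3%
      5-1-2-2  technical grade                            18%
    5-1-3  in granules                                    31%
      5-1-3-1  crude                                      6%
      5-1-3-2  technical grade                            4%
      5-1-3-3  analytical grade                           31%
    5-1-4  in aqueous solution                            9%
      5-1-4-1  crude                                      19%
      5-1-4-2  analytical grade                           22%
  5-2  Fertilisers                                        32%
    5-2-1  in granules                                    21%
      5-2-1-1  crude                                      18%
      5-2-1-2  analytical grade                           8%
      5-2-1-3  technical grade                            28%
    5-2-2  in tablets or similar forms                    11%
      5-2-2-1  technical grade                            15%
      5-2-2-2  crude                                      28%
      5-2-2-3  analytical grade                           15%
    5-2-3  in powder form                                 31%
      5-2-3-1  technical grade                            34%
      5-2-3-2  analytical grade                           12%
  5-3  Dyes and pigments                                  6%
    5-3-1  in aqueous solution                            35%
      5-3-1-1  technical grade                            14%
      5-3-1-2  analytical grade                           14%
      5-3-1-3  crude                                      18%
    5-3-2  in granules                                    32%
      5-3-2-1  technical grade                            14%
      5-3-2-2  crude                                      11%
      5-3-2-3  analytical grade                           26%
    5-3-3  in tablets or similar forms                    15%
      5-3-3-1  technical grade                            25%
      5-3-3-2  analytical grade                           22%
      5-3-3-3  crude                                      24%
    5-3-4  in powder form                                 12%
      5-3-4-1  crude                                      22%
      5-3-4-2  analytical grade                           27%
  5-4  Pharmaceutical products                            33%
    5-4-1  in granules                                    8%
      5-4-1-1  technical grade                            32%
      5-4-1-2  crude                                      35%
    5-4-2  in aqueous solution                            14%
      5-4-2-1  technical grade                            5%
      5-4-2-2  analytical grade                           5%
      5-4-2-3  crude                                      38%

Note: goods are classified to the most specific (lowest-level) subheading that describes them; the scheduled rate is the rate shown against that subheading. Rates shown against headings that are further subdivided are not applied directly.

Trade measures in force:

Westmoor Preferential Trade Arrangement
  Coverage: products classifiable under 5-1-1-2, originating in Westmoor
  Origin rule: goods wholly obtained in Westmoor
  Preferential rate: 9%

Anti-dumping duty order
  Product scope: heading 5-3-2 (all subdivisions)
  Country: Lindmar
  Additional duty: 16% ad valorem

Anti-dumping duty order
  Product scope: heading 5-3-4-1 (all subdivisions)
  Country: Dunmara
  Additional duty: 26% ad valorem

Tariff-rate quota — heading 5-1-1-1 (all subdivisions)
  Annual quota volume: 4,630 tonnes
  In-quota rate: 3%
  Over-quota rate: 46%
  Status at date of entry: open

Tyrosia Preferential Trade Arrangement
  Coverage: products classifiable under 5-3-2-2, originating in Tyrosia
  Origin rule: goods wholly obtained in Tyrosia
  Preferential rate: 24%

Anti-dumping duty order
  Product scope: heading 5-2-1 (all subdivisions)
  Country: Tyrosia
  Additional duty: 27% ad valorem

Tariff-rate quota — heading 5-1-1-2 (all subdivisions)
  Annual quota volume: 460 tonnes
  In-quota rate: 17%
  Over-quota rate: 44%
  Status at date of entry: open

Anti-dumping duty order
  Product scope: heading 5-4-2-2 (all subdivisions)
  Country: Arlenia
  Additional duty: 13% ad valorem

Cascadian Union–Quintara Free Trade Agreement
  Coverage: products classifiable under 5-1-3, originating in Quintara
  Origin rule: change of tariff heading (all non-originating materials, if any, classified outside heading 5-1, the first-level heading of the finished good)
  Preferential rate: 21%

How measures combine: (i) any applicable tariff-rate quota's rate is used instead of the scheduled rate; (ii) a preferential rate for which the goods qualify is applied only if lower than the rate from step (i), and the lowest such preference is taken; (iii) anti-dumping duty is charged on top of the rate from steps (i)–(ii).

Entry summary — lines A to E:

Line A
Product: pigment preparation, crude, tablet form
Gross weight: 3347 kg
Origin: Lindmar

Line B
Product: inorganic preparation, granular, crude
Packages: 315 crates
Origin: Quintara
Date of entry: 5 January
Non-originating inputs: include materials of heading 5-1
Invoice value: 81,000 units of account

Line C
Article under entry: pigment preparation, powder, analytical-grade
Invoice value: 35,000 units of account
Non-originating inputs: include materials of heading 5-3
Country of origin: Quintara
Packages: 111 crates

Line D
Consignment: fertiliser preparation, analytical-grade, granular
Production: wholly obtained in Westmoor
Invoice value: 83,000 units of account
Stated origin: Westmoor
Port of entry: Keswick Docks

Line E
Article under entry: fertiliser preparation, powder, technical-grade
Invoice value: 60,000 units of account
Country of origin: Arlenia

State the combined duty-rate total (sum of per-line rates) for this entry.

99%

Line A: pigment → 5-3; tablet form → 5-3-3; crude → 5-3-3-3. Scheduled 24%. No special measure applies. → 24%.
Line B: inorganic → 5-1; granular → 5-1-3; crude → 5-1-3-1. Scheduled 6%. Quintara agreement on 5-1-3: CTH not met. → 6%.
Line C: pigment → 5-3; powder → 5-3-4; analytical-grade → 5-3-4-2. Scheduled 27%. Quintara agreement on 5-1-3: 5-3-4-2 not covered. → 27%.
Line D: fertiliser → 5-2; granular → 5-2-1; analytical-grade → 5-2-1-2. Scheduled 8%. Westmoor agreement on 5-1-1-2: 5-2-1-2 not covered. → 8%.
Line E: fertiliser → 5-2; powder → 5-2-3; technical-grade → 5-2-3-1. Scheduled 34%. No special measure applies. → 34%.
Sum: 24% + 6% + 27% + 8% + 34% = 99%.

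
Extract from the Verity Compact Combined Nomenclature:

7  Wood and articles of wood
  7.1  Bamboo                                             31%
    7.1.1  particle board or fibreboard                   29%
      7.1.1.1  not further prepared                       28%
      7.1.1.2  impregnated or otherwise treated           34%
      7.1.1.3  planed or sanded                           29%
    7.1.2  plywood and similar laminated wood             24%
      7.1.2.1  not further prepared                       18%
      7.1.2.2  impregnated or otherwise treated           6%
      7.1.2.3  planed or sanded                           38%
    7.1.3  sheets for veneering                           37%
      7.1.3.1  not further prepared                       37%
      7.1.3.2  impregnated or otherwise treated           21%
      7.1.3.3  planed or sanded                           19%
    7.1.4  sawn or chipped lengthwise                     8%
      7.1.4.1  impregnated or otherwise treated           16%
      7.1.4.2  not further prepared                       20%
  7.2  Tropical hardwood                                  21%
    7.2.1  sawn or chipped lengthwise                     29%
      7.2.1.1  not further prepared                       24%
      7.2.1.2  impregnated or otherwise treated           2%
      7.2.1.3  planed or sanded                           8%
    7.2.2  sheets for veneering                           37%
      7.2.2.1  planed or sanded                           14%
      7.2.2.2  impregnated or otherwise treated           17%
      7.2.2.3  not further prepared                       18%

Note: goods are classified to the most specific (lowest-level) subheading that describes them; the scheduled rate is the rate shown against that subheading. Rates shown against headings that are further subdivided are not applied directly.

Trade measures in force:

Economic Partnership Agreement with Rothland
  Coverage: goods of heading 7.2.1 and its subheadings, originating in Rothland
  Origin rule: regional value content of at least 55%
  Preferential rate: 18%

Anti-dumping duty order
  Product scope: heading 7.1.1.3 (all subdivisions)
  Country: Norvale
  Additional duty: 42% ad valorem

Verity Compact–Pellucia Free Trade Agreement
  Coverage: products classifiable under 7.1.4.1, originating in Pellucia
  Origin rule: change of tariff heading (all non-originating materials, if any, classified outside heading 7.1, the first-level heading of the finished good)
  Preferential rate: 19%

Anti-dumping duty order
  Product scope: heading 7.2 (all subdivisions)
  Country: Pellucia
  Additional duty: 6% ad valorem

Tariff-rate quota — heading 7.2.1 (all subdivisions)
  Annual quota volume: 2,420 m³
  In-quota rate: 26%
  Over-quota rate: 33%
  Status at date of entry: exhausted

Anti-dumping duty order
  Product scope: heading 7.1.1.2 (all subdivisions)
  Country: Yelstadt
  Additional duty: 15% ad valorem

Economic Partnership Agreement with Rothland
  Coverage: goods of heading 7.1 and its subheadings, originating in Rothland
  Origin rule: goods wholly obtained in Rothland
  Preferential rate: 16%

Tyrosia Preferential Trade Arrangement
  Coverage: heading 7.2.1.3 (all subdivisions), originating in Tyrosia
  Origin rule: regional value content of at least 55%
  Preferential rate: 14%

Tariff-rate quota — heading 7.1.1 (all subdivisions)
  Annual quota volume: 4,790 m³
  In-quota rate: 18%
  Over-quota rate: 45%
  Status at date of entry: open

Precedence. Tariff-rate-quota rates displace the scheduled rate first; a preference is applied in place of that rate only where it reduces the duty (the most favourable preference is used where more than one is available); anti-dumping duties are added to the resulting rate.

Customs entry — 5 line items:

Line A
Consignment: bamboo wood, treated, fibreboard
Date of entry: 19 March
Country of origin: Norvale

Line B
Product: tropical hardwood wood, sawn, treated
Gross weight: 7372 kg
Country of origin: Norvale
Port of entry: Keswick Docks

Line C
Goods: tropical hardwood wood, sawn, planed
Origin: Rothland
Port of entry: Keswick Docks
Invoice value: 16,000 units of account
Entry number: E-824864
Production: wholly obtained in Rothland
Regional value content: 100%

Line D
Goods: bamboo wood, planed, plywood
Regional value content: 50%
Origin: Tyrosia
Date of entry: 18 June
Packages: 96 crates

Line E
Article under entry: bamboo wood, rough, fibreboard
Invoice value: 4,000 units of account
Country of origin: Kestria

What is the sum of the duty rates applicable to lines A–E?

125%

Line A: bamboo → 7.1; fibreboard → 7.1.1; treated → 7.1.1.2. Scheduled 34%. quota on 7.1.1 open → in-quota 18%. → 18%.
Line B: tropical hardwood → 7.2; sawn → 7.2.1; treated → 7.2.1.2. Scheduled 2%. quota on 7.2.1 exhausted → over-quota 33%. → 33%.
Line C: tropical hardwood → 7.2; sawn → 7.2.1; planed → 7.2.1.3. Scheduled 8%. quota on 7.2.1 exhausted → over-quota 33%; Rothland agreement on 7.2.1: RVC ≥ 55% → 18% available; Rothland agreement on 7.1: 7.2.1.3 not covered; preferential 18%. → 18%.
Line D: bamboo → 7.1; plywood → 7.1.2; planed → 7.1.2.3. Scheduled 38%. Tyrosia agreement on 7.2.1.3: 7.1.2.3 not covered. → 38%.
Line E: bamboo → 7.1; fibreboard → 7.1.1; rough → 7.1.1.1. Scheduled 28%. quota on 7.1.1 open → in-quota 18%. → 18%.
Sum: 18% + 33% + 18% + 38% + 18% = 125%.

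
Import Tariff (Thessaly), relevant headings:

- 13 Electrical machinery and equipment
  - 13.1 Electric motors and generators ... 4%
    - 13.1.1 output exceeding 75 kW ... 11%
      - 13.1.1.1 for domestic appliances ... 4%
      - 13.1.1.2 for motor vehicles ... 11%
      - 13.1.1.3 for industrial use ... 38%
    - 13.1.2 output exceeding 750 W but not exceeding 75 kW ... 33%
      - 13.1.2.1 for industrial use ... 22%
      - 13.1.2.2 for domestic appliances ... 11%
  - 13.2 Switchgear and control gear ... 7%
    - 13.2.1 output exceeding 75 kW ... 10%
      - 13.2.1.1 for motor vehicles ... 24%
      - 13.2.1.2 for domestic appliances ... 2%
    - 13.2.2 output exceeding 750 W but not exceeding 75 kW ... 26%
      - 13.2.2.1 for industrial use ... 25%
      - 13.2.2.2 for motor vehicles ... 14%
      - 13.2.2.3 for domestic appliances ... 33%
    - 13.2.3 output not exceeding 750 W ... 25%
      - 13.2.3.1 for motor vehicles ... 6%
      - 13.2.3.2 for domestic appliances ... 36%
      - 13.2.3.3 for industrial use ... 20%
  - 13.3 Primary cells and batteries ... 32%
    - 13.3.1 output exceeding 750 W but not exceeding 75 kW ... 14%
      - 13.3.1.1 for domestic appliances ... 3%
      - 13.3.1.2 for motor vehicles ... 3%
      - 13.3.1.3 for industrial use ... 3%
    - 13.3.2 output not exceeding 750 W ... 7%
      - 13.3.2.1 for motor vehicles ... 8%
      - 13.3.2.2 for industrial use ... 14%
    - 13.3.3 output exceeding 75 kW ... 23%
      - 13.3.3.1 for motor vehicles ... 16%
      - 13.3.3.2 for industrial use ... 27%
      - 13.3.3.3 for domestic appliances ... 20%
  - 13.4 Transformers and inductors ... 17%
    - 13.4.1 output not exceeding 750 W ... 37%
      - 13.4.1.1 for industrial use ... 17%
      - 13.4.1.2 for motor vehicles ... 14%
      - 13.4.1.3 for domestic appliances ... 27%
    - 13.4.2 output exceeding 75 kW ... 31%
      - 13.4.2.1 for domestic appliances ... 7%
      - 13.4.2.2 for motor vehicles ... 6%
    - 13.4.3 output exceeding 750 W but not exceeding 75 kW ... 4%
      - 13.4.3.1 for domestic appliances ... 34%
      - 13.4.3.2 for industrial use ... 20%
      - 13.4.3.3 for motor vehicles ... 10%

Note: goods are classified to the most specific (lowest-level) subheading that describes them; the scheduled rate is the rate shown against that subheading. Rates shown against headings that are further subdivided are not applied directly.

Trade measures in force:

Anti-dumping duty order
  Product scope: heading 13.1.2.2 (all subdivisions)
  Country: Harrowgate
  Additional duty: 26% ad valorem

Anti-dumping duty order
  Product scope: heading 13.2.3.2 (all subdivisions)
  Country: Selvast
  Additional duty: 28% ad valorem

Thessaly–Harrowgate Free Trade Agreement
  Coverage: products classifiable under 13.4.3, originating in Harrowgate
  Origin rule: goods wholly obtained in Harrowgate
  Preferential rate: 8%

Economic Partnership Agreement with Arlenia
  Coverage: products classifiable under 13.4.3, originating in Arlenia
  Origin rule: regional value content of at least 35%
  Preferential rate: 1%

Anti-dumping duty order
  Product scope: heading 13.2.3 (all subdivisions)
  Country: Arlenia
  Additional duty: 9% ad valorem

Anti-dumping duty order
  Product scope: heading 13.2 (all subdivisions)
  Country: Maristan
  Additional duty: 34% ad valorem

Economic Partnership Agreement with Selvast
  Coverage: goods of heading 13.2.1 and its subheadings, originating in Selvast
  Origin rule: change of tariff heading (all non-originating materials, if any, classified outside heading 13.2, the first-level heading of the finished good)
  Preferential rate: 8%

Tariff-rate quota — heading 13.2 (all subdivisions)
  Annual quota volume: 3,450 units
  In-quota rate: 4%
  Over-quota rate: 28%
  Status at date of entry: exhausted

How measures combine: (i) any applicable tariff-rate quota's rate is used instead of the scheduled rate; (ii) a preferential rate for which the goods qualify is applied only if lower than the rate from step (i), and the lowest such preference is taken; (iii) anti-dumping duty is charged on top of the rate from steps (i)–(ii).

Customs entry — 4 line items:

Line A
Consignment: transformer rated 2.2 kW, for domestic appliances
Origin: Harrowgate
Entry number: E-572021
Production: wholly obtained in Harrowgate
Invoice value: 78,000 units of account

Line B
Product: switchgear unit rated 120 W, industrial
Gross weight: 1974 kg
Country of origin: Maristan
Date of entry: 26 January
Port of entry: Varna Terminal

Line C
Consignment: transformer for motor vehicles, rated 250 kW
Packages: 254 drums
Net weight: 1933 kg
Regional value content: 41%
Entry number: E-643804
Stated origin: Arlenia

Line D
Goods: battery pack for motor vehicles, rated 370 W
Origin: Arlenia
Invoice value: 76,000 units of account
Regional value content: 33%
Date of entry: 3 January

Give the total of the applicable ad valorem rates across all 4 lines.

84%

Line A: transformer → 13.4; rated 2.2 kW → 13.4.3; for domestic appliances → 13.4.3.1. Scheduled 34%. Harrowgate agreement on 13.4.3: wholly obtained → 8% available; preferential 8%. → 8%.
Line B: switchgear unit → 13.2; rated 120 W → 13.2.3; industrial → 13.2.3.3. Scheduled 20%. quota on 13.2 exhausted → over-quota 28%; anti-dumping (Maristan, 13.2): +34%; total 28% + 34% = 62%. → 62%.
Line C: transformer → 13.4; rated 250 kW → 13.4.2; for motor vehicles → 13.4.2.2. Scheduled 6%. Arlenia agreement on 13.4.3: 13.4.2.2 not covered. → 6%.
Line D: battery pack → 13.3; rated 370 W → 13.3.2; for motor vehicles → 13.3.2.1. Scheduled 8%. Arlenia agreement on 13.4.3: 13.3.2.1 not covered. → 8%.
Sum: 8% + 62% + 6% + 8% = 84%.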